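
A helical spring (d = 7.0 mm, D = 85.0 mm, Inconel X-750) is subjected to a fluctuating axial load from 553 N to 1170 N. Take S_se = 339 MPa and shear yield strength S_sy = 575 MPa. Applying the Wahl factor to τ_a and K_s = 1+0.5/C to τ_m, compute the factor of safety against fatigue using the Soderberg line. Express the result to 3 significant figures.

C = D/d = 85.0/7.0 = 12.1429; K_W = (4C−1)/(4C−4)+0.615/C = 1.1180; K_s = 1+0.5/C = 1.0412
F_a = (F_max−F_min)/2 = 308.5 N; F_m = (F_max+F_min)/2 = 861.5 N
τ_a = K_W·8F_aD/(πd³) = 1.1180 × 194.68 = 217.64 MPa
τ_m = K_s·8F_mD/(πd³) = 1.0412 × 543.65 = 566.04 MPa
Soderberg: 1/n_f = τ_a/S_se + τ_m/S_sy = 217.64/339 + 566.04/575 = 0.64201 + 0.98441 = 1.6264
n_f = 1/1.6264 = 0.6148

0.615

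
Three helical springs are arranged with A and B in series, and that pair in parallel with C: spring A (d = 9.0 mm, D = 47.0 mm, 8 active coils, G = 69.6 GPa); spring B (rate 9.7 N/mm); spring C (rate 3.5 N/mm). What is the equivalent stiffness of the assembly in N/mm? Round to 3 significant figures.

12.0 N/mm

k_A = Gd⁴/(8D³N_a) = (69.6×10³)(9.0⁴)/(8·47.0³·8) = 68.724 N/mm
Springs A,B series: k_AB = 1/(1/68.724+1/9.7) = 8.5002 N/mm; parallel with C: k_eq = 8.5002+3.5 = 12 N/mm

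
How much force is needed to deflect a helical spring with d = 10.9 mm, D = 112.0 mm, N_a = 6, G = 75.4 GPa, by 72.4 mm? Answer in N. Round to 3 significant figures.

1140 N

k = Gd⁴/(8D³N_a) = (75.4×10³)(10.9⁴)/(8·112.0³·6) = 15.783 N/mm
F = k·δ = 15.783 × 72.4 = 1142.7 N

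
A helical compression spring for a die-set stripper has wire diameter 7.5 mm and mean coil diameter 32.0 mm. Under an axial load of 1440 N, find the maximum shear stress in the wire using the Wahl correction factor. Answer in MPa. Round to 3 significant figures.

382 MPa

Spring index C = D/d = 32.0/7.5 = 4.2667
K_W = (4C−1)/(4C−4) + 0.615/C = 16.067/13.067 + 0.1441 = 1.3737
τ₀ = 8FD/(πd³) = 8·1440·32.0/(π·7.5³) = 368640/1325.4 = 278.14 MPa
τ_max = K·τ₀ = 1.3737 × 278.14 = 382.09 MPa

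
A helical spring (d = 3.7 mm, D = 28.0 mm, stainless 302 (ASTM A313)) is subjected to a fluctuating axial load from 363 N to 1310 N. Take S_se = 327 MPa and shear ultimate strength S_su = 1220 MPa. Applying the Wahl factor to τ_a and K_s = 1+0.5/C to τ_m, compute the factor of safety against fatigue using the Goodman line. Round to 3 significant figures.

C = D/d = 28.0/3.7 = 7.5676; K_W = (4C−1)/(4C−4)+0.615/C = 1.1955; K_s = 1+0.5/C = 1.0661
F_a = (F_max−F_min)/2 = 473.5 N; F_m = (F_max+F_min)/2 = 836.5 N
τ_a = K_W·8F_aD/(πd³) = 1.1955 × 666.52 = 796.8 MPa
τ_m = K_s·8F_mD/(πd³) = 1.0661 × 1177.5 = 1255.3 MPa
Goodman: 1/n_f = τ_a/S_se + τ_m/S_su = 796.8/327 + 1255.3/1220 = 2.43670 + 1.02893 = 3.4656
n_f = 1/3.4656 = 0.2885

0.289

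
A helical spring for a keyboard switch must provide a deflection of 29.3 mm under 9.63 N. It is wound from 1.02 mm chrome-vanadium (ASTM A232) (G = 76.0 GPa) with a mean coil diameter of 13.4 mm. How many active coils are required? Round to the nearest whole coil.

13

Required rate k = F/δ = 9.63/29.3 = 0.32867 N/mm
N_a = Gd⁴/(8D³k) = (76.0×10³ × 1.02⁴)/(8 × 13.4³ × 0.32867)
    = 82264.8 / 6326.49 = 13 → 13 coils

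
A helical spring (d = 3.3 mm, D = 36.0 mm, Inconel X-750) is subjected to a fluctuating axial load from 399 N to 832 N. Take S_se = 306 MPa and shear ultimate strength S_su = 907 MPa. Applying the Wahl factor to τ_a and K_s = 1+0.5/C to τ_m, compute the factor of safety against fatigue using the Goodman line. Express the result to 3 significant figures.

C = D/d = 36.0/3.3 = 10.9091; K_W = (4C−1)/(4C−4)+0.615/C = 1.1321; K_s = 1+0.5/C = 1.0458
F_a = (F_max−F_min)/2 = 216.5 N; F_m = (F_max+F_min)/2 = 615.5 N
τ_a = K_W·8F_aD/(πd³) = 1.1321 × 552.28 = 625.21 MPa
τ_m = K_s·8F_mD/(πd³) = 1.0458 × 1570.1 = 1642.1 MPa
Goodman: 1/n_f = τ_a/S_se + τ_m/S_su = 625.21/306 + 1642.1/907 = 2.04319 + 1.81044 = 3.8536
n_f = 1/3.8536 = 0.2595

0.259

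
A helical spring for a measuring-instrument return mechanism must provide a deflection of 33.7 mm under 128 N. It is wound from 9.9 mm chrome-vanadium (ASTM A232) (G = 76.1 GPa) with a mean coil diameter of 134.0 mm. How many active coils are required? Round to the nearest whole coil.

Required rate k = F/δ = 128/33.7 = 3.7982 N/mm
N_a = Gd⁴/(8D³k) = (76.1×10³ × 9.9⁴)/(8 × 134.0³ × 3.7982)
    = 7.31014e+08 / 7.31113e+07 = 9.999 → 10 coils

10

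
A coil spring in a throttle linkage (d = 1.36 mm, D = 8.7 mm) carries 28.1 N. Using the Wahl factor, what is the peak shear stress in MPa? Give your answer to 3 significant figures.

Spring index C = D/d = 8.7/1.36 = 6.3971
K_W = (4C−1)/(4C−4) + 0.615/C = 24.588/21.588 + 0.0961 = 1.2351
τ₀ = 8FD/(πd³) = 8·28.1·8.7/(π·1.36³) = 1955.76/7.9025 = 247.49 MPa
τ_max = K·τ₀ = 1.2351 × 247.49 = 305.67 MPa

306 MPa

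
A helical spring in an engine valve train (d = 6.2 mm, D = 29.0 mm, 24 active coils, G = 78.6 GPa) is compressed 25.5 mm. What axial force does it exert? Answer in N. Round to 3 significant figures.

k = Gd⁴/(8D³N_a) = (78.6×10³)(6.2⁴)/(8·29.0³·24) = 24.802 N/mm
F = k·δ = 24.802 × 25.5 = 632.46 N

632 N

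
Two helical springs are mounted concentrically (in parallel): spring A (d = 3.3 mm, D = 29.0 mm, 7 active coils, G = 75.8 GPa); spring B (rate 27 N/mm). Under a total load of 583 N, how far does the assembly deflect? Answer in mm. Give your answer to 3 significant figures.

k_A = Gd⁴/(8D³N_a) = (75.8×10³)(3.3⁴)/(8·29.0³·7) = 6.5818 N/mm
Parallel: k_eq = 6.5818 + 27 = 33.582 N/mm
δ = F/k_eq = 583/33.582 = 17.361 mm

17.4 mm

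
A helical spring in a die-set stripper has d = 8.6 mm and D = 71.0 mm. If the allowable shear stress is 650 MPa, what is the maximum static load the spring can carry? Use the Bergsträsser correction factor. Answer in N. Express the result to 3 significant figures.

C = D/d = 71.0/8.6 = 8.2558
K_B = (4C+2)/(4C−3) = 35.023/30.023 = 1.1665
τ_max = K·8FD/(πd³) → F_max = τ_allow·πd³/(8DK)
F_max = 650·π·8.6³/(8·71.0·1.1665) = 1.2988e+06/662.59 = 1960.3 N

1960 N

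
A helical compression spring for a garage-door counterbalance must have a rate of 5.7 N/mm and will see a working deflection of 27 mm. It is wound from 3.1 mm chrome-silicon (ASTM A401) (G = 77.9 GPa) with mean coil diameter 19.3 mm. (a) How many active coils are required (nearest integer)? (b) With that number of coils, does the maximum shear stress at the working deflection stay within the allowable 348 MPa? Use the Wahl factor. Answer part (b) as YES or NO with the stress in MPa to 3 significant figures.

N_a = Gd⁴/(8D³k) = (77.9×10³)(3.1⁴)/(8·19.3³·5.7) = 21.95 → N_a = 22
Actual rate k = Gd⁴/(8D³·22) = 5.6859 N/mm
Working load F = kδ = 5.6859·27 = 153.52 N
C = 19.3/3.1 = 6.2258; K_W = (4C−1)/(4C−4)+0.615/C = 1.2423
τ_max = K_W·8FD/(πd³) = 1.2423·253.27 = 314.63 MPa
τ_max ≤ 348 MPa → acceptable

(a) 22 coils; (b) YES, τ_max = 315 MPa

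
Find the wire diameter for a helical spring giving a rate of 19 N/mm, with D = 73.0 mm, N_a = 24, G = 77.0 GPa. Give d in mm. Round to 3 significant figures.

11.7 mm

d = (8D³N_a·k / G)^(1/4) = (8·73.0³·24·19 / (77.0×10³))^0.25
  = (18430)^0.25 = 11.6515 mm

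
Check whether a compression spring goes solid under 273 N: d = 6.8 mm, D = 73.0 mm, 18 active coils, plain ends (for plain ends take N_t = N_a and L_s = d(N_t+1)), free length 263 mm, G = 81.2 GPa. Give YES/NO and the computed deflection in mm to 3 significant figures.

NO, δ = 88.1 mm

k = Gd⁴/(8D³N_a) = (81.2×10³)(6.8⁴)/(8·73.0³·18) = 3.0993 N/mm
N_t = 18; L_s = 6.8·19 = 129.2 mm; δ_solid = L₀ − L_s = 263 − 129.2 = 133.8 mm
δ = F/k = 273/3.0993 = 88.085 mm
δ < δ_solid → spring does not go solid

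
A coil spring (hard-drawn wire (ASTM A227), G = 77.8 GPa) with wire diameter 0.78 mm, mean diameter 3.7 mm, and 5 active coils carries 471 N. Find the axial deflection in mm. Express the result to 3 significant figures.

33.1 mm

k = Gd⁴/(8D³N_a) = (77.8×10³)(0.78⁴)/(8·3.7³·5) = 14.213 N/mm
δ = F/k = 471 / 14.213 = 33.138 mm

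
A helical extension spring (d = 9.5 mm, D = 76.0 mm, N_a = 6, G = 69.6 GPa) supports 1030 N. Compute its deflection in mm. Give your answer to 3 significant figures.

k = Gd⁴/(8D³N_a) = (69.6×10³)(9.5⁴)/(8·76.0³·6) = 26.904 N/mm
δ = F/k = 1030 / 26.904 = 38.284 mm

38.3 mm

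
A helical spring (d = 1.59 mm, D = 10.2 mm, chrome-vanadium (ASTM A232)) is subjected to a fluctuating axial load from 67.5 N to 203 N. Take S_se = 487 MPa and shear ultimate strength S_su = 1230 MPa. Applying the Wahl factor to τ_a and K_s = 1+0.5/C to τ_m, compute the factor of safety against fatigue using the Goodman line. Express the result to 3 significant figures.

0.533

C = D/d = 10.2/1.59 = 6.4151; K_W = (4C−1)/(4C−4)+0.615/C = 1.2344; K_s = 1+0.5/C = 1.0779
F_a = (F_max−F_min)/2 = 67.75 N; F_m = (F_max+F_min)/2 = 135.25 N
τ_a = K_W·8F_aD/(πd³) = 1.2344 × 437.78 = 540.39 MPa
τ_m = K_s·8F_mD/(πd³) = 1.0779 × 873.95 = 942.07 MPa
Goodman: 1/n_f = τ_a/S_se + τ_m/S_su = 540.39/487 + 942.07/1230 = 1.10962 + 0.76591 = 1.8755
n_f = 1/1.8755 = 0.5332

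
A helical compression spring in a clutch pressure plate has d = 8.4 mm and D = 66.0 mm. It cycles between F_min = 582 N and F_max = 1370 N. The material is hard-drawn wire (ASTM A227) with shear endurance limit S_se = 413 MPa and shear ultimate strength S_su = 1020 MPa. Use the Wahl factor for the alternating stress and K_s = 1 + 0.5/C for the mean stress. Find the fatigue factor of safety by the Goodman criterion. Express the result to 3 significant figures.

1.64

C = D/d = 66.0/8.4 = 7.8571; K_W = (4C−1)/(4C−4)+0.615/C = 1.1876; K_s = 1+0.5/C = 1.0636
F_a = (F_max−F_min)/2 = 394 N; F_m = (F_max+F_min)/2 = 976 N
τ_a = K_W·8F_aD/(πd³) = 1.1876 × 111.72 = 132.69 MPa
τ_m = K_s·8F_mD/(πd³) = 1.0636 × 276.76 = 294.37 MPa
Goodman: 1/n_f = τ_a/S_se + τ_m/S_su = 132.69/413 + 294.37/1020 = 0.32128 + 0.28860 = 0.60987
n_f = 1/0.60987 = 1.64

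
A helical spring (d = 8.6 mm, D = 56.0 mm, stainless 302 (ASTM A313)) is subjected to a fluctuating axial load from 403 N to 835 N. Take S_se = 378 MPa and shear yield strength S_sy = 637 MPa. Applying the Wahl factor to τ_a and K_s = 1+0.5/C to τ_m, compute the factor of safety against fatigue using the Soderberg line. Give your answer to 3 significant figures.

2.55

C = D/d = 56.0/8.6 = 6.5116; K_W = (4C−1)/(4C−4)+0.615/C = 1.2305; K_s = 1+0.5/C = 1.0768
F_a = (F_max−F_min)/2 = 216 N; F_m = (F_max+F_min)/2 = 619 N
τ_a = K_W·8F_aD/(πd³) = 1.2305 × 48.427 = 59.59 MPa
τ_m = K_s·8F_mD/(πd³) = 1.0768 × 138.78 = 149.44 MPa
Soderberg: 1/n_f = τ_a/S_se + τ_m/S_sy = 59.59/378 + 149.44/637 = 0.15765 + 0.23459 = 0.39224
n_f = 1/0.39224 = 2.549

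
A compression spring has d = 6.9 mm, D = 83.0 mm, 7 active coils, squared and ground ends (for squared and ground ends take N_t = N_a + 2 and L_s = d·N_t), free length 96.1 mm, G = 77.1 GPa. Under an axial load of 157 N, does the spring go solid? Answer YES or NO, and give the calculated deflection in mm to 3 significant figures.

NO, δ = 28.8 mm

k = Gd⁴/(8D³N_a) = (77.1×10³)(6.9⁴)/(8·83.0³·7) = 5.4579 N/mm
N_t = 9; L_s = 6.9·9 = 62.1 mm; δ_solid = L₀ − L_s = 96.1 − 62.1 = 34 mm
δ = F/k = 157/5.4579 = 28.765 mm
δ < δ_solid → spring does not go solid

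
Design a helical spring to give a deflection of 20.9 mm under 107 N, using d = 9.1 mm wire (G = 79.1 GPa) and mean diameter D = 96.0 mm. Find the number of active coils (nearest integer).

Required rate k = F/δ = 107/20.9 = 5.1196 N/mm
N_a = Gd⁴/(8D³k) = (79.1×10³ × 9.1⁴)/(8 × 96.0³ × 5.1196)
    = 5.42428e+08 / 3.62361e+07 = 14.97 → 15 coils

15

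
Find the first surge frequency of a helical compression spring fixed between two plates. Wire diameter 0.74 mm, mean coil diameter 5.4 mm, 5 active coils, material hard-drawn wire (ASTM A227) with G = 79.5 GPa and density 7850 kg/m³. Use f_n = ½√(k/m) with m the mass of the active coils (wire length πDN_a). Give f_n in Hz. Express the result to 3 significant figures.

k = Gd⁴/(8D³N_a) = (79.5×10³)(0.74⁴)/(8·5.4³·5) = 3.7849 N/mm = 3784.9 N/m
Wire length L = πDN_a = π·5.4·5 = 84.823 mm
m = ρ·(πd²/4)·L = 7850 × 0.43008×10⁻⁶ m² × 0.084823 m = 0.00028638 kg
f_n = ½√(k/m) = 0.5·√(3784.9/0.00028638) = 0.5·√(1.3216e+07) = 1817.7 Hz

1820 Hz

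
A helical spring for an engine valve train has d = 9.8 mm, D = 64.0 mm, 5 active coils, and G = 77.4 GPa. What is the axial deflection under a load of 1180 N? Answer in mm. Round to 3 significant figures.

17.3 mm

k = Gd⁴/(8D³N_a) = (77.4×10³)(9.8⁴)/(8·64.0³·5) = 68.084 N/mm
δ = F/k = 1180 / 68.084 = 17.332 mm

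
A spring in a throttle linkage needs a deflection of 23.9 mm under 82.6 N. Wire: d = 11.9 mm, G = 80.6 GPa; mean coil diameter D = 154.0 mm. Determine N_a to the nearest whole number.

Required rate k = F/δ = 82.6/23.9 = 3.4561 N/mm
N_a = Gd⁴/(8D³k) = (80.6×10³ × 11.9⁴)/(8 × 154.0³ × 3.4561)
    = 1.6163e+09 / 1.0098e+08 = 16.01 → 16 coils

16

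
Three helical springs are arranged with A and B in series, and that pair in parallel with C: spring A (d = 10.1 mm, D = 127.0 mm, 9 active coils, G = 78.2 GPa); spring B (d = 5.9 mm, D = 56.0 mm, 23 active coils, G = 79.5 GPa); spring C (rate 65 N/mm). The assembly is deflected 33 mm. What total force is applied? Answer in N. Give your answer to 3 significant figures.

k_A = Gd⁴/(8D³N_a) = (78.2×10³)(10.1⁴)/(8·127.0³·9) = 5.5176 N/mm
k_B = Gd⁴/(8D³N_a) = (79.5×10³)(5.9⁴)/(8·56.0³·23) = 2.9812 N/mm
Springs A,B series: k_AB = 1/(1/5.5176+1/2.9812) = 1.9355 N/mm; parallel with C: k_eq = 1.9355+65 = 66.935 N/mm
F = k_eq·δ = 66.935·33 = 2208.9 N

2210 N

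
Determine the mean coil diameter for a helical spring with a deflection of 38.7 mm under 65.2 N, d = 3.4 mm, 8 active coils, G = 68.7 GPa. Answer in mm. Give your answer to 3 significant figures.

Required rate k = F/δ = 65.2/38.7 = 1.6848 N/mm
D = (Gd⁴/(8N_a·k))^(1/3) = (68.7×10³·3.4⁴/(8·8·1.6848))^(1/3)
  = (85144.3)^(1/3) = 43.9932 mm

44.0 mm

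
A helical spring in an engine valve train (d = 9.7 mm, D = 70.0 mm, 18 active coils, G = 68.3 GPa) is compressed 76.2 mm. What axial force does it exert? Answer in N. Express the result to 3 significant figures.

933 N

k = Gd⁴/(8D³N_a) = (68.3×10³)(9.7⁴)/(8·70.0³·18) = 12.242 N/mm
F = k·δ = 12.242 × 76.2 = 932.84 N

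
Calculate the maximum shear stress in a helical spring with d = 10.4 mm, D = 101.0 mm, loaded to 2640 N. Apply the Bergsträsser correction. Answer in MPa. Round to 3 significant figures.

688 MPa

Spring index C = D/d = 101.0/10.4 = 9.7115
K_B = (4C+2)/(4C−3) = 40.846/35.846 = 1.1395
τ₀ = 8FD/(πd³) = 8·2640·101.0/(π·10.4³) = 2.13312e+06/3533.9 = 603.62 MPa
τ_max = K·τ₀ = 1.1395 × 603.62 = 687.82 MPa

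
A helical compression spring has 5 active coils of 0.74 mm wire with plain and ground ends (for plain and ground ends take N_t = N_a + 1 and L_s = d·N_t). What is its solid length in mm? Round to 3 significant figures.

plain and ground ends: N_t = N_a + 1 = 5 + 1 = 6
L_s = d·N_t = 0.74 × 6 = 4.44 mm

4.44 mm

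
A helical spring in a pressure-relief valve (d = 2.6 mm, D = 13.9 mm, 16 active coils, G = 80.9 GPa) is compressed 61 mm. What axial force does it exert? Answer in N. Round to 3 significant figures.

k = Gd⁴/(8D³N_a) = (80.9×10³)(2.6⁴)/(8·13.9³·16) = 10.754 N/mm
F = k·δ = 10.754 × 61 = 656.02 N

656 N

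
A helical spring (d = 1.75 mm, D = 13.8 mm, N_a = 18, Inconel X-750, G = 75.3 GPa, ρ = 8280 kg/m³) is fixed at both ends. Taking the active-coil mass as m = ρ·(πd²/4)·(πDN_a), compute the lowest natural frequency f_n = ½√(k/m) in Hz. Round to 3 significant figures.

k = Gd⁴/(8D³N_a) = (75.3×10³)(1.75⁴)/(8·13.8³·18) = 1.8662 N/mm = 1866.2 N/m
Wire length L = πDN_a = π·13.8·18 = 780.37 mm
m = ρ·(πd²/4)·L = 8280 × 2.4053×10⁻⁶ m² × 0.78037 m = 0.015542 kg
f_n = ½√(k/m) = 0.5·√(1866.2/0.015542) = 0.5·√(1.2007e+05) = 173.26 Hz

173 Hz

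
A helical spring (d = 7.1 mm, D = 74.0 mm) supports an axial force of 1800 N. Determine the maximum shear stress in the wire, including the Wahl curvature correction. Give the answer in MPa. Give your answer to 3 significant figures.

Spring index C = D/d = 74.0/7.1 = 10.4225
K_W = (4C−1)/(4C−4) + 0.615/C = 40.690/37.690 + 0.0590 = 1.1386
τ₀ = 8FD/(πd³) = 8·1800·74.0/(π·7.1³) = 1.0656e+06/1124.4 = 947.7 MPa
τ_max = K·τ₀ = 1.1386 × 947.7 = 1079.1 MPa

1080 MPa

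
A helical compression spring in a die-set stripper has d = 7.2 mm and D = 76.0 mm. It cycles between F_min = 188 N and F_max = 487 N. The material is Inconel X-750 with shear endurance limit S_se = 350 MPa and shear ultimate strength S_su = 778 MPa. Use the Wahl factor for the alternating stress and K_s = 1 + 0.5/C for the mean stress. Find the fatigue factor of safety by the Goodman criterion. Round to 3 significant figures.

2.05

C = D/d = 76.0/7.2 = 10.5556; K_W = (4C−1)/(4C−4)+0.615/C = 1.1368; K_s = 1+0.5/C = 1.0474
F_a = (F_max−F_min)/2 = 149.5 N; F_m = (F_max+F_min)/2 = 337.5 N
τ_a = K_W·8F_aD/(πd³) = 1.1368 × 77.517 = 88.118 MPa
τ_m = K_s·8F_mD/(πd³) = 1.0474 × 175 = 183.29 MPa
Goodman: 1/n_f = τ_a/S_se + τ_m/S_su = 88.118/350 + 183.29/778 = 0.25176 + 0.23559 = 0.48735
n_f = 1/0.48735 = 2.052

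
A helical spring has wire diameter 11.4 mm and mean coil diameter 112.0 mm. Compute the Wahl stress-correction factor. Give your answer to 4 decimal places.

C = D/d = 112.0/11.4 = 9.8246
K_W = (4C−1)/(4C−4) + 0.615/C = 38.298/35.298 + 0.0626 = 1.1476

1.1476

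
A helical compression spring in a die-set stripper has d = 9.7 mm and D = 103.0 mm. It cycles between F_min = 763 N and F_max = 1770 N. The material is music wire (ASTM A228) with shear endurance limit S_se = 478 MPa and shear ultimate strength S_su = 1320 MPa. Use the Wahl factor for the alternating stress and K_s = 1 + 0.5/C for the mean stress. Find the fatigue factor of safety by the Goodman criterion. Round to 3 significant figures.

1.58

C = D/d = 103.0/9.7 = 10.6186; K_W = (4C−1)/(4C−4)+0.615/C = 1.1359; K_s = 1+0.5/C = 1.0471
F_a = (F_max−F_min)/2 = 503.5 N; F_m = (F_max+F_min)/2 = 1266.5 N
τ_a = K_W·8F_aD/(πd³) = 1.1359 × 144.7 = 164.36 MPa
τ_m = K_s·8F_mD/(πd³) = 1.0471 × 363.97 = 381.11 MPa
Goodman: 1/n_f = τ_a/S_se + τ_m/S_su = 164.36/478 + 381.11/1320 = 0.34385 + 0.28872 = 0.63257
n_f = 1/0.63257 = 1.581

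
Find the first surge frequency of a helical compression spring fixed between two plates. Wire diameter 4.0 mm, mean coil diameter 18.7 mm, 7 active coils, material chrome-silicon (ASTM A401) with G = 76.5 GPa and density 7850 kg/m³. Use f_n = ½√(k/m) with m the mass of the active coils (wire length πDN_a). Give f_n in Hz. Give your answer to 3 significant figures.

574 Hz

k = Gd⁴/(8D³N_a) = (76.5×10³)(4.0⁴)/(8·18.7³·7) = 53.48 N/mm = 53480 N/m
Wire length L = πDN_a = π·18.7·7 = 411.23 mm
m = ρ·(πd²/4)·L = 7850 × 12.566×10⁻⁶ m² × 0.41123 m = 0.040567 kg
f_n = ½√(k/m) = 0.5·√(53480/0.040567) = 0.5·√(1.3183e+06) = 574.09 Hz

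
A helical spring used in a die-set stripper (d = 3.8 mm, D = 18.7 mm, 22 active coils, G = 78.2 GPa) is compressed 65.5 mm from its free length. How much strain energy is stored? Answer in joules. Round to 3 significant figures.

30.4 J

k = Gd⁴/(8D³N_a) = (78.2×10³)(3.8⁴)/(8·18.7³·22) = 14.168 N/mm
U = ½kδ² = 0.5 × 14.168 × 65.5² = 30392 N·mm = 30.392 J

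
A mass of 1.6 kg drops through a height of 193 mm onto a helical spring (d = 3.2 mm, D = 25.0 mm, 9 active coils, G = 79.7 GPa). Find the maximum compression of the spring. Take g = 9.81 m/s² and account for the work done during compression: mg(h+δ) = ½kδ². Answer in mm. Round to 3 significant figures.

k = Gd⁴/(8D³N_a) = (79.7×10³)(3.2⁴)/(8·25.0³·9) = 7.4286 N/mm
W = mg = 1.6 × 9.81 = 15.696 N
½kδ² − Wδ − Wh = 0 → δ = (W + √(W² + 2kWh))/k
δ = (15.696 + √(246.36 + 45007.2))/7.4286 = (15.696 + 212.73)/7.4286 = 30.749 mm

30.7 mm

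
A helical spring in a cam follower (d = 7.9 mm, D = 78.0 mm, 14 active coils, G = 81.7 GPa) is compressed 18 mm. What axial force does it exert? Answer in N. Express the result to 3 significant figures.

k = Gd⁴/(8D³N_a) = (81.7×10³)(7.9⁴)/(8·78.0³·14) = 5.9873 N/mm
F = k·δ = 5.9873 × 18 = 107.77 N

108 N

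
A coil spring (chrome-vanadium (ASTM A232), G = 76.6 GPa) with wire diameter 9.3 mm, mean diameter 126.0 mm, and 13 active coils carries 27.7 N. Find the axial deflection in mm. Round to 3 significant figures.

k = Gd⁴/(8D³N_a) = (76.6×10³)(9.3⁴)/(8·126.0³·13) = 2.7543 N/mm
δ = F/k = 27.7 / 2.7543 = 10.057 mm

10.1 mm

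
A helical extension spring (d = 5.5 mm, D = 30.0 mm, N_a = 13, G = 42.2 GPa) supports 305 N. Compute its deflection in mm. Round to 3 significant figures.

k = Gd⁴/(8D³N_a) = (42.2×10³)(5.5⁴)/(8·30.0³·13) = 13.752 N/mm
δ = F/k = 305 / 13.752 = 22.179 mm

22.2 mm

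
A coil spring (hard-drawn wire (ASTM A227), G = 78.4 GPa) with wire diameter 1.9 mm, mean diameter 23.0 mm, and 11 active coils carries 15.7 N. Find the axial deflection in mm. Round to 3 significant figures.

16.5 mm

k = Gd⁴/(8D³N_a) = (78.4×10³)(1.9⁴)/(8·23.0³·11) = 0.95425 N/mm
δ = F/k = 15.7 / 0.95425 = 16.453 mm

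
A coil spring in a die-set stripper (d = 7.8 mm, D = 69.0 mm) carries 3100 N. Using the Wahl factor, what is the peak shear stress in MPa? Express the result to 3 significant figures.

Spring index C = D/d = 69.0/7.8 = 8.8462
K_W = (4C−1)/(4C−4) + 0.615/C = 34.385/31.385 + 0.0695 = 1.1651
τ₀ = 8FD/(πd³) = 8·3100·69.0/(π·7.8³) = 1.7112e+06/1490.8 = 1147.8 MPa
τ_max = K·τ₀ = 1.1651 × 1147.8 = 1337.3 MPa

1340 MPa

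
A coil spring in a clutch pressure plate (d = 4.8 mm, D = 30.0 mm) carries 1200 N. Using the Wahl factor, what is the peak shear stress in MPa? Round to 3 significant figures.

Spring index C = D/d = 30.0/4.8 = 6.2500
K_W = (4C−1)/(4C−4) + 0.615/C = 24.000/21.000 + 0.0984 = 1.2413
τ₀ = 8FD/(πd³) = 8·1200·30.0/(π·4.8³) = 288000/347.44 = 828.93 MPa
τ_max = K·τ₀ = 1.2413 × 828.93 = 1028.9 MPa

1030 MPa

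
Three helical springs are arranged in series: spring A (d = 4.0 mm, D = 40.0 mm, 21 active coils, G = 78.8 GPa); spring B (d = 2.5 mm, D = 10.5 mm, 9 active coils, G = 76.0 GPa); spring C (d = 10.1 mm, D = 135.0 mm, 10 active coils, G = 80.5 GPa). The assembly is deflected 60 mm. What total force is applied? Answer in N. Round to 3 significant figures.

75.4 N

k_A = Gd⁴/(8D³N_a) = (78.8×10³)(4.0⁴)/(8·40.0³·21) = 1.8762 N/mm
k_B = Gd⁴/(8D³N_a) = (76.0×10³)(2.5⁴)/(8·10.5³·9) = 35.618 N/mm
k_C = Gd⁴/(8D³N_a) = (80.5×10³)(10.1⁴)/(8·135.0³·10) = 4.2559 N/mm
Series: 1/k_eq = 1/1.8762 + 1/35.618 + 1/4.2559 = 0.79604; k_eq = 1.2562 N/mm
F = k_eq·δ = 1.2562·60 = 75.373 N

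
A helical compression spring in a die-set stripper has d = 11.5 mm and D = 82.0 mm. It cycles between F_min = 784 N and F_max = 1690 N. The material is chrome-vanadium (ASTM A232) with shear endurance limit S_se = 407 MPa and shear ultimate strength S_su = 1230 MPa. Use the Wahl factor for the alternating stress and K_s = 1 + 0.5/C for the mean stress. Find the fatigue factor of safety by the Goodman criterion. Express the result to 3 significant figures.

C = D/d = 82.0/11.5 = 7.1304; K_W = (4C−1)/(4C−4)+0.615/C = 1.2086; K_s = 1+0.5/C = 1.0701
F_a = (F_max−F_min)/2 = 453 N; F_m = (F_max+F_min)/2 = 1237 N
τ_a = K_W·8F_aD/(πd³) = 1.2086 × 62.195 = 75.169 MPa
τ_m = K_s·8F_mD/(πd³) = 1.0701 × 169.84 = 181.75 MPa
Goodman: 1/n_f = τ_a/S_se + τ_m/S_su = 75.169/407 + 181.75/1230 = 0.18469 + 0.14776 = 0.33245
n_f = 1/0.33245 = 3.008

3.01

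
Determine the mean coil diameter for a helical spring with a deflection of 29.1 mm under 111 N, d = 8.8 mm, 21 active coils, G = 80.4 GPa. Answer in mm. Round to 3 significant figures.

91.0 mm

Required rate k = F/δ = 111/29.1 = 3.8144 N/mm
D = (Gd⁴/(8N_a·k))^(1/3) = (80.4×10³·8.8⁴/(8·21·3.8144))^(1/3)
  = (752398)^(1/3) = 90.9527 mm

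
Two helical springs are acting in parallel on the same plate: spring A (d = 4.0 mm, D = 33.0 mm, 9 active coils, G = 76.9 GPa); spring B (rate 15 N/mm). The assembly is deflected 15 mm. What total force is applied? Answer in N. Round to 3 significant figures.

339 N

k_A = Gd⁴/(8D³N_a) = (76.9×10³)(4.0⁴)/(8·33.0³·9) = 7.6084 N/mm
Parallel: k_eq = 7.6084 + 15 = 22.608 N/mm
F = k_eq·δ = 22.608·15 = 339.13 N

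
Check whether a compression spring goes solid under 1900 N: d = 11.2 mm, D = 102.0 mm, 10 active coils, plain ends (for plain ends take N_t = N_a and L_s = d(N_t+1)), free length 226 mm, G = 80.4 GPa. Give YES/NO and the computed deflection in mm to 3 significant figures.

YES, δ = 128 mm

k = Gd⁴/(8D³N_a) = (80.4×10³)(11.2⁴)/(8·102.0³·10) = 14.902 N/mm
N_t = 10; L_s = 11.2·11 = 123.2 mm; δ_solid = L₀ − L_s = 226 − 123.2 = 102.8 mm
δ = F/k = 1900/14.902 = 127.5 mm
δ ≥ δ_solid → spring goes solid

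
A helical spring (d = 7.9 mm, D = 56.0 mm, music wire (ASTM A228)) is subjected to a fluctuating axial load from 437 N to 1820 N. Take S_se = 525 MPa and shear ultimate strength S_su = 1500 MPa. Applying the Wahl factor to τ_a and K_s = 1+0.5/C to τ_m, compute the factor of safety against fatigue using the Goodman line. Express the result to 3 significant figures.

C = D/d = 56.0/7.9 = 7.0886; K_W = (4C−1)/(4C−4)+0.615/C = 1.2099; K_s = 1+0.5/C = 1.0705
F_a = (F_max−F_min)/2 = 691.5 N; F_m = (F_max+F_min)/2 = 1128.5 N
τ_a = K_W·8F_aD/(πd³) = 1.2099 × 200 = 241.99 MPa
τ_m = K_s·8F_mD/(πd³) = 1.0705 × 326.4 = 349.42 MPa
Goodman: 1/n_f = τ_a/S_se + τ_m/S_su = 241.99/525 + 349.42/1500 = 0.46094 + 0.23295 = 0.69389
n_f = 1/0.69389 = 1.441

1.44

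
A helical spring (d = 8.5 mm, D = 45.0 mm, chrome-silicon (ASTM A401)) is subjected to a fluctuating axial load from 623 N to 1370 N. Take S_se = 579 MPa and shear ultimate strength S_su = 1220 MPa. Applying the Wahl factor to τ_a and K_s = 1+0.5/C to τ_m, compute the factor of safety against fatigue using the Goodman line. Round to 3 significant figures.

C = D/d = 45.0/8.5 = 5.2941; K_W = (4C−1)/(4C−4)+0.615/C = 1.2908; K_s = 1+0.5/C = 1.0944
F_a = (F_max−F_min)/2 = 373.5 N; F_m = (F_max+F_min)/2 = 996.5 N
τ_a = K_W·8F_aD/(πd³) = 1.2908 × 69.693 = 89.961 MPa
τ_m = K_s·8F_mD/(πd³) = 1.0944 × 185.94 = 203.5 MPa
Goodman: 1/n_f = τ_a/S_se + τ_m/S_su = 89.961/579 + 203.5/1220 = 0.15537 + 0.16680 = 0.32218
n_f = 1/0.32218 = 3.104

3.10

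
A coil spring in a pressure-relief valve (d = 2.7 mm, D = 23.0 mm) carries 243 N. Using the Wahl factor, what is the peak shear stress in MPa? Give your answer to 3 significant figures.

Spring index C = D/d = 23.0/2.7 = 8.5185
K_W = (4C−1)/(4C−4) + 0.615/C = 33.074/30.074 + 0.0722 = 1.1719
τ₀ = 8FD/(πd³) = 8·243·23.0/(π·2.7³) = 44712/61.836 = 723.07 MPa
τ_max = K·τ₀ = 1.1719 × 723.07 = 847.41 MPa

847 MPa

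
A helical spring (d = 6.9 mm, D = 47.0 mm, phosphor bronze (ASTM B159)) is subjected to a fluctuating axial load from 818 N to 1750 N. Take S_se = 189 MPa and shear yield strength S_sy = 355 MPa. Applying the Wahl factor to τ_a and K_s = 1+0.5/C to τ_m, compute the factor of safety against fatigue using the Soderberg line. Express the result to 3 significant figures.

C = D/d = 47.0/6.9 = 6.8116; K_W = (4C−1)/(4C−4)+0.615/C = 1.2193; K_s = 1+0.5/C = 1.0734
F_a = (F_max−F_min)/2 = 466 N; F_m = (F_max+F_min)/2 = 1284 N
τ_a = K_W·8F_aD/(πd³) = 1.2193 × 169.78 = 207.01 MPa
τ_m = K_s·8F_mD/(πd³) = 1.0734 × 467.8 = 502.13 MPa
Soderberg: 1/n_f = τ_a/S_se + τ_m/S_sy = 207.01/189 + 502.13/355 = 1.09532 + 1.41446 = 2.5098
n_f = 1/2.5098 = 0.3984

0.398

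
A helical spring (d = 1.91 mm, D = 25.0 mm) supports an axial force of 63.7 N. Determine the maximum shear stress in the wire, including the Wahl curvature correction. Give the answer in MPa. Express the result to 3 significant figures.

Spring index C = D/d = 25.0/1.91 = 13.0890
K_W = (4C−1)/(4C−4) + 0.615/C = 51.356/48.356 + 0.0470 = 1.1090
τ₀ = 8FD/(πd³) = 8·63.7·25.0/(π·1.91³) = 12740/21.89 = 582 MPa
τ_max = K·τ₀ = 1.1090 × 582 = 645.45 MPa

645 MPa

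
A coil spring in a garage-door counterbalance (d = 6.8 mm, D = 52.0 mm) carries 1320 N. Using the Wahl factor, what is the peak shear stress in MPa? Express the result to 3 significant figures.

Spring index C = D/d = 52.0/6.8 = 7.6471
K_W = (4C−1)/(4C−4) + 0.615/C = 29.588/26.588 + 0.0804 = 1.1933
τ₀ = 8FD/(πd³) = 8·1320·52.0/(π·6.8³) = 549120/987.82 = 555.89 MPa
τ_max = K·τ₀ = 1.1933 × 555.89 = 663.32 MPa

663 MPa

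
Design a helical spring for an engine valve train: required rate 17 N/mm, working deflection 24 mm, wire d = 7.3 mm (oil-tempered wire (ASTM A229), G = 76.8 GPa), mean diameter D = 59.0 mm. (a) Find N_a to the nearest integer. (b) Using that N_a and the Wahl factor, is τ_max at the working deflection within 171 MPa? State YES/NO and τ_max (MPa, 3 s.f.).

N_a = Gd⁴/(8D³k) = (76.8×10³)(7.3⁴)/(8·59.0³·17) = 7.808 → N_a = 8
Actual rate k = Gd⁴/(8D³·8) = 16.593 N/mm
Working load F = kδ = 16.593·24 = 398.22 N
C = 59.0/7.3 = 8.0822; K_W = (4C−1)/(4C−4)+0.615/C = 1.1820
τ_max = K_W·8FD/(πd³) = 1.1820·153.8 = 181.79 MPa
τ_max > 171 MPa → exceeds allowable

(a) 8 coils; (b) NO, τ_max = 182 MPa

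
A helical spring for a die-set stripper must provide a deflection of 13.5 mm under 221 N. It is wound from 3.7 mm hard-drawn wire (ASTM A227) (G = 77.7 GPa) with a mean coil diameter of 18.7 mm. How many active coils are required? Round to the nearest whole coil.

Required rate k = F/δ = 221/13.5 = 16.37 N/mm
N_a = Gd⁴/(8D³k) = (77.7×10³ × 3.7⁴)/(8 × 18.7³ × 16.37)
    = 1.45622e+07 / 856393 = 17 → 17 coils

17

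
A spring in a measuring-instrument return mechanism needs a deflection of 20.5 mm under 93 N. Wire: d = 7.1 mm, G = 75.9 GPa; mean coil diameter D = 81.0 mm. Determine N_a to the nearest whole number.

10

Required rate k = F/δ = 93/20.5 = 4.5366 N/mm
N_a = Gd⁴/(8D³k) = (75.9×10³ × 7.1⁴)/(8 × 81.0³ × 4.5366)
    = 1.92875e+08 / 1.92874e+07 = 10 → 10 coils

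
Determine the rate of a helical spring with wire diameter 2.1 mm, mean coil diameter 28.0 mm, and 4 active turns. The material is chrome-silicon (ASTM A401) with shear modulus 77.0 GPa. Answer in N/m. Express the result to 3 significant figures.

2130 N/m

k = Gd⁴/(8D³N_a) = (77.0×10³ × 2.1⁴) / (8 × 28.0³ × 4)
  = 1.4975e+06 / 702464 = 2.1318 N/mm = 2131.8 N/m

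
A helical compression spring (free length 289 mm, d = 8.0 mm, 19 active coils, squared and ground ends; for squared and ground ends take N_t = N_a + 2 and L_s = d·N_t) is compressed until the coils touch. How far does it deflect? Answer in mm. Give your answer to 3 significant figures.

121 mm

N_t = 21; L_s = 8.0·21 = 168 mm
δ_solid = L₀ − L_s = 289 − 168 = 121 mm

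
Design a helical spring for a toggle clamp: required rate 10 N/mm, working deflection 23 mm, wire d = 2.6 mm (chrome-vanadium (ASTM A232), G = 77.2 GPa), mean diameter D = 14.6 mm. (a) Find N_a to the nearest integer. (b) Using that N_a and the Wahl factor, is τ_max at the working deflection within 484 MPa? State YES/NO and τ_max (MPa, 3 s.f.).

(a) 14 coils; (b) NO, τ_max = 626 MPa

N_a = Gd⁴/(8D³k) = (77.2×10³)(2.6⁴)/(8·14.6³·10) = 14.17 → N_a = 14
Actual rate k = Gd⁴/(8D³·14) = 10.121 N/mm
Working load F = kδ = 10.121·23 = 232.79 N
C = 14.6/2.6 = 5.6154; K_W = (4C−1)/(4C−4)+0.615/C = 1.2720
τ_max = K_W·8FD/(πd³) = 1.2720·492.42 = 626.37 MPa
τ_max > 484 MPa → exceeds allowable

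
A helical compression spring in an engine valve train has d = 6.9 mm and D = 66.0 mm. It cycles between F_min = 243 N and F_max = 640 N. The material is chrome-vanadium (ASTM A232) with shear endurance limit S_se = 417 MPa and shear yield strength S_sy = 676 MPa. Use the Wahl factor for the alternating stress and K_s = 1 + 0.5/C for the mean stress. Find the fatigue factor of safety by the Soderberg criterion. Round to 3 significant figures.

1.58

C = D/d = 66.0/6.9 = 9.5652; K_W = (4C−1)/(4C−4)+0.615/C = 1.1519; K_s = 1+0.5/C = 1.0523
F_a = (F_max−F_min)/2 = 198.5 N; F_m = (F_max+F_min)/2 = 441.5 N
τ_a = K_W·8F_aD/(πd³) = 1.1519 × 101.55 = 116.98 MPa
τ_m = K_s·8F_mD/(πd³) = 1.0523 × 225.87 = 237.68 MPa
Soderberg: 1/n_f = τ_a/S_se + τ_m/S_sy = 116.98/417 + 237.68/676 = 0.28052 + 0.35160 = 0.63212
n_f = 1/0.63212 = 1.582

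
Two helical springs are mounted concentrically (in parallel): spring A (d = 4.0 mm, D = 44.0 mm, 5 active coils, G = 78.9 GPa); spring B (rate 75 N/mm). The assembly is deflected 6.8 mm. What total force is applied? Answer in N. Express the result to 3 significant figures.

550 N

k_A = Gd⁴/(8D³N_a) = (78.9×10³)(4.0⁴)/(8·44.0³·5) = 5.9279 N/mm
Parallel: k_eq = 5.9279 + 75 = 80.928 N/mm
F = k_eq·δ = 80.928·6.8 = 550.31 N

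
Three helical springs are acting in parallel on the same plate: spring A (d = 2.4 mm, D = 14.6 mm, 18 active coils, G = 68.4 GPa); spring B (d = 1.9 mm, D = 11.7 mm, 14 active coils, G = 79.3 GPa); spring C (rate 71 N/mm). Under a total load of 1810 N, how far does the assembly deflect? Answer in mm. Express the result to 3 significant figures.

k_A = Gd⁴/(8D³N_a) = (68.4×10³)(2.4⁴)/(8·14.6³·18) = 5.0638 N/mm
k_B = Gd⁴/(8D³N_a) = (79.3×10³)(1.9⁴)/(8·11.7³·14) = 5.7612 N/mm
Parallel: k_eq = 5.0638 + 5.7612 + 71 = 81.825 N/mm
δ = F/k_eq = 1810/81.825 = 22.12 mm

22.1 mm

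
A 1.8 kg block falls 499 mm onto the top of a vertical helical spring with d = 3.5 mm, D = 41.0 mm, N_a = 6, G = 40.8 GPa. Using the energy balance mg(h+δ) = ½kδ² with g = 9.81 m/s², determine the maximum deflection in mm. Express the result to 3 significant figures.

108 mm

k = Gd⁴/(8D³N_a) = (40.8×10³)(3.5⁴)/(8·41.0³·6) = 1.8507 N/mm
W = mg = 1.8 × 9.81 = 17.658 N
½kδ² − Wδ − Wh = 0 → δ = (W + √(W² + 2kWh))/k
δ = (17.658 + √(311.8 + 32614.6))/1.8507 = (17.658 + 181.46)/1.8507 = 107.59 mm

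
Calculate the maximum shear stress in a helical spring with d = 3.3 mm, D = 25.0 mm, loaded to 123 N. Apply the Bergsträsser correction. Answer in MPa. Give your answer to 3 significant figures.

Spring index C = D/d = 25.0/3.3 = 7.5758
K_B = (4C+2)/(4C−3) = 32.303/27.303 = 1.1831
τ₀ = 8FD/(πd³) = 8·123·25.0/(π·3.3³) = 24600/112.9 = 217.89 MPa
τ_max = K·τ₀ = 1.1831 × 217.89 = 257.8 MPa

258 MPa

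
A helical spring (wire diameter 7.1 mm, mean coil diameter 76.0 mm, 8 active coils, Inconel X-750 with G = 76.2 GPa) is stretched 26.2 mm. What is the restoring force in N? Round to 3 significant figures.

181 N

k = Gd⁴/(8D³N_a) = (76.2×10³)(7.1⁴)/(8·76.0³·8) = 6.8924 N/mm
F = k·δ = 6.8924 × 26.2 = 180.58 N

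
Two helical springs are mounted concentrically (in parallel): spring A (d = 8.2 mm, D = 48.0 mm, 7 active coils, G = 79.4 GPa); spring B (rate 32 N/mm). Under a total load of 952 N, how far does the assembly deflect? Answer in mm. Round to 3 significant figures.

10.6 mm

k_A = Gd⁴/(8D³N_a) = (79.4×10³)(8.2⁴)/(8·48.0³·7) = 57.965 N/mm
Parallel: k_eq = 57.965 + 32 = 89.965 N/mm
δ = F/k_eq = 952/89.965 = 10.582 mm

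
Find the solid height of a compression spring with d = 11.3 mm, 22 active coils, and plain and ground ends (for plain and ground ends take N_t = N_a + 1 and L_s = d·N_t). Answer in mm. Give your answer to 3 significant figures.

260 mm

plain and ground ends: N_t = N_a + 1 = 22 + 1 = 23
L_s = d·N_t = 11.3 × 23 = 259.9 mm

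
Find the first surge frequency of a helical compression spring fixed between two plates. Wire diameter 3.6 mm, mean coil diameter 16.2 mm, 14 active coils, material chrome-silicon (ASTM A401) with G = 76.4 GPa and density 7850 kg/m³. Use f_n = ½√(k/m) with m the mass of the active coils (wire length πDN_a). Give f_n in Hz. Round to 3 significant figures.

344 Hz

k = Gd⁴/(8D³N_a) = (76.4×10³)(3.6⁴)/(8·16.2³·14) = 26.949 N/mm = 26949 N/m
Wire length L = πDN_a = π·16.2·14 = 712.51 mm
m = ρ·(πd²/4)·L = 7850 × 10.179×10⁻⁶ m² × 0.71251 m = 0.056932 kg
f_n = ½√(k/m) = 0.5·√(26949/0.056932) = 0.5·√(4.7335e+05) = 344 Hz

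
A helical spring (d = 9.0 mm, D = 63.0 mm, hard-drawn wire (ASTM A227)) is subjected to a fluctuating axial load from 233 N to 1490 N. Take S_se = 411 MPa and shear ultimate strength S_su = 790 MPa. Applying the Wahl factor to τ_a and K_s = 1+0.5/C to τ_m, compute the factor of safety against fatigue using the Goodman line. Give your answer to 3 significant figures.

C = D/d = 63.0/9.0 = 7.0000; K_W = (4C−1)/(4C−4)+0.615/C = 1.2129; K_s = 1+0.5/C = 1.0714
F_a = (F_max−F_min)/2 = 628.5 N; F_m = (F_max+F_min)/2 = 861.5 N
τ_a = K_W·8F_aD/(πd³) = 1.2129 × 138.31 = 167.75 MPa
τ_m = K_s·8F_mD/(πd³) = 1.0714 × 189.59 = 203.13 MPa
Goodman: 1/n_f = τ_a/S_se + τ_m/S_su = 167.75/411 + 203.13/790 = 0.40816 + 0.25713 = 0.66528
n_f = 1/0.66528 = 1.503

1.50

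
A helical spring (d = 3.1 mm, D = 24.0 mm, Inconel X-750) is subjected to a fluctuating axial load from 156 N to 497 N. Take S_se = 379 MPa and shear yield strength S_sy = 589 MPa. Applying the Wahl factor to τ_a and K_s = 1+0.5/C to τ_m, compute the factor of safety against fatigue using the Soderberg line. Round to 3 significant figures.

0.433

C = D/d = 24.0/3.1 = 7.7419; K_W = (4C−1)/(4C−4)+0.615/C = 1.1907; K_s = 1+0.5/C = 1.0646
F_a = (F_max−F_min)/2 = 170.5 N; F_m = (F_max+F_min)/2 = 326.5 N
τ_a = K_W·8F_aD/(πd³) = 1.1907 × 349.78 = 416.47 MPa
τ_m = K_s·8F_mD/(πd³) = 1.0646 × 669.81 = 713.07 MPa
Soderberg: 1/n_f = τ_a/S_se + τ_m/S_sy = 416.47/379 + 713.07/589 = 1.09887 + 1.21064 = 2.3095
n_f = 1/2.3095 = 0.433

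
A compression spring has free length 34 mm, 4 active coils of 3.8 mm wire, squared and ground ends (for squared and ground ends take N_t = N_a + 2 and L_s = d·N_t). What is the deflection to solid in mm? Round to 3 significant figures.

N_t = 6; L_s = 3.8·6 = 22.8 mm
δ_solid = L₀ − L_s = 34 − 22.8 = 11.2 mm

11.2 mm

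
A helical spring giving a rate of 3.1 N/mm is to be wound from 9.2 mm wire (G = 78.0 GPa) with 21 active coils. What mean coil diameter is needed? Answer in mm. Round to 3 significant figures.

102 mm

D = (Gd⁴/(8N_a·k))^(1/3) = (78.0×10³·9.2⁴/(8·21·3.1))^(1/3)
  = (1.07294e+06)^(1/3) = 102.3745 mm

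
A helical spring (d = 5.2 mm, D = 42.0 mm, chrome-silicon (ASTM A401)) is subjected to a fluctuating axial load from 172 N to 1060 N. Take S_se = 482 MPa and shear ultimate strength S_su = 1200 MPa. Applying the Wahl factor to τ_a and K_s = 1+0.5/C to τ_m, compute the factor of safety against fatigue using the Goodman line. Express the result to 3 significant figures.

0.805

C = D/d = 42.0/5.2 = 8.0769; K_W = (4C−1)/(4C−4)+0.615/C = 1.1821; K_s = 1+0.5/C = 1.0619
F_a = (F_max−F_min)/2 = 444 N; F_m = (F_max+F_min)/2 = 616 N
τ_a = K_W·8F_aD/(πd³) = 1.1821 × 337.72 = 399.23 MPa
τ_m = K_s·8F_mD/(πd³) = 1.0619 × 468.55 = 497.56 MPa
Goodman: 1/n_f = τ_a/S_se + τ_m/S_su = 399.23/482 + 497.56/1200 = 0.82828 + 0.41463 = 1.2429
n_f = 1/1.2429 = 0.8046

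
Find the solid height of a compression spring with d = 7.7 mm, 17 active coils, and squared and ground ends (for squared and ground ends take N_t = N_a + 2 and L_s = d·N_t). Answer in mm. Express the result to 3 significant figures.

squared and ground ends: N_t = N_a + 2 = 17 + 2 = 19
L_s = d·N_t = 7.7 × 19 = 146.3 mm

146 mm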